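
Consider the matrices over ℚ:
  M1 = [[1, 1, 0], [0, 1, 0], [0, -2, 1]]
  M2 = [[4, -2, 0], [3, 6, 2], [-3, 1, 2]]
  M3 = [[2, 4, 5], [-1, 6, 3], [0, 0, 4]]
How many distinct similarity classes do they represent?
Characteristic polynomials: χ_{M1} = (x - 1)^3, χ_{M2} = (x - 4)^3, χ_{M3} = (x - 4)^3.

{M1}: invariant factors x - 1, (x - 1)^2.

{M2, M3}: invariant factors (x - 4)^3.

Matrices are similar if and only if their invariant-factor lists agree; the partition into similarity classes is {M1}, {M2, M3}.

2 classes: {M1}, {M2, M3}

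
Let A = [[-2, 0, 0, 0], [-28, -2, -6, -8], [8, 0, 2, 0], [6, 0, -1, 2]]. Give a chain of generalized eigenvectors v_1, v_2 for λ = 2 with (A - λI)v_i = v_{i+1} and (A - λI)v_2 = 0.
We seek v_1 ∈ ker((A - 2I)^2) \ ker(A - 2I), then set v_{i+1} = (A - 2I) v_i.

One such chain is v_1 = [[0, -2, -1, 2]]^T, v_2 = [[0, -2, 0, 1]]^T. Check: (A - 2I) v_2 = [[0, 0, 0, 0]]^T = 0.

v_1 = [[0, -2, -1, 2]]^T, v_2 = [[0, -2, 0, 1]]^T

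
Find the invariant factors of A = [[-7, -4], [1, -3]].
(x + 5)^2

The Jordan structure of A has elementary divisors (x + 5)^2. Arranging the block sizes at each eigenvalue in decreasing order and taking row products gives the invariant factors.

Invariant factors (smallest first, each dividing the next): (x + 5)^2.

Check: the last factor (x + 5)^2 is the minimal polynomial, and the product (x + 5)^2 is the characteristic polynomial.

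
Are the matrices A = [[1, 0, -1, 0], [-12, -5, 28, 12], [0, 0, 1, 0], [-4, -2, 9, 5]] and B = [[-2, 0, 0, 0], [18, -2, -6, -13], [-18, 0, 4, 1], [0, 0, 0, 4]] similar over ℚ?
No.

trace(A) = 2 but trace(B) = 4. The trace is a similarity invariant, so A and B are not similar.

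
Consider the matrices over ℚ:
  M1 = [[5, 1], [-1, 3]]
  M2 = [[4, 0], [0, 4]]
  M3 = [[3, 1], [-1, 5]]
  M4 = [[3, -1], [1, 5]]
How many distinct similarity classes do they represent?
Characteristic polynomials: χ_{M1} = (x - 4)^2, χ_{M2} = (x - 4)^2, χ_{M3} = (x - 4)^2, χ_{M4} = (x - 4)^2.

{M1, M3, M4}: invariant factors (x - 4)^2.

{M2}: invariant factors x - 4, x - 4.

Matrices are similar if and only if their invariant-factor lists agree; the partition into similarity classes is {M1, M3, M4}, {M2}.

2 classes: {M1, M3, M4}, {M2}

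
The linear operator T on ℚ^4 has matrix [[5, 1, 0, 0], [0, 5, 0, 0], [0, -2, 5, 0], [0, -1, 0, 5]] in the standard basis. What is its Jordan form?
J = [[5, 1, 0, 0], [0, 5, 0, 0], [0, 0, 5, 0], [0, 0, 0, 5]]

The characteristic polynomial is det(xI - A) = (x - 5)^4, so the eigenvalues are 5 (algebraic multiplicity 4).

For λ = 5: rank(A - 5I) = 1, rank((A - 5I)^2) = 0. The eigenspace has dimension 4 - 1 = 3, so there are 3 Jordan blocks; the rank sequence gives block sizes [2, 1, 1].

Assembling the blocks gives the Jordan form J above.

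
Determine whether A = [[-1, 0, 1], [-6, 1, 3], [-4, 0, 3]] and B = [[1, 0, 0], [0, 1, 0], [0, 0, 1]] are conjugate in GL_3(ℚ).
No.

Both have characteristic polynomial (x - 1)^3, but the minimal polynomial of A is (x - 1)^2 while the minimal polynomial of B is x - 1. The minimal polynomial is a similarity invariant, so A and B are not similar.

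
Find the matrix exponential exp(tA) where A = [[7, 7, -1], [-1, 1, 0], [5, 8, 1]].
A has Jordan form J = [[3, 1, 0], [0, 3, 1], [0, 0, 3]] with A = PJP^{-1}, so e^{tA} = P e^{tJ} P^{-1}.

For a Jordan block J_k(λ), e^{tJ_k(λ)} = e^{λt} · (I + tN + t^2 N^2/2! + ... + t^{k-1} N^{k-1}/(k-1)!) where N is the nilpotent superdiagonal part.

Assembling the blocks and conjugating back gives the entries of e^{tA} as shown above.

e^{tA} = [[(2*t^2 + 4*t + 1)*e^{3*t}, t*(3*t + 7)*e^{3*t}, -t*(t + 1)*e^{3*t}], [t*(-t - 1)*e^{3*t}, (-3*t^2 - 4*t + 2)*e^{3*t}/2, t^2*e^{3*t}/2], [t*(t + 5)*e^{3*t}, t*(3*t + 16)*e^{3*t}/2, (-t^2 - 4*t + 2)*e^{3*t}/2]]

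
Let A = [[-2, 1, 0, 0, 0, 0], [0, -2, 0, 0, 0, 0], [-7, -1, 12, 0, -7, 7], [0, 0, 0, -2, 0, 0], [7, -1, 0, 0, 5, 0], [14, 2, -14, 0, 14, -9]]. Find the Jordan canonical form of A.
The characteristic polynomial is det(xI - A) = (x - 5)^2(x + 2)^4, so the eigenvalues are -2 (algebraic multiplicity 4), 5 (algebraic multiplicity 2).

For λ = -2: rank(A + 2I) = 3, rank((A + 2I)^2) = 2. The eigenspace has dimension 6 - 3 = 3, so there are 3 Jordan blocks; the rank sequence gives block sizes [2, 1, 1].

For λ = 5: rank(A - 5I) = 4. The eigenspace has dimension 6 - 4 = 2, so there are 2 Jordan blocks; the rank sequence gives block sizes [1, 1].

Assembling the blocks gives the Jordan form J above.

J = [[-2, 1, 0, 0, 0, 0], [0, -2, 0, 0, 0, 0], [0, 0, -2, 0, 0, 0], [0, 0, 0, -2, 0, 0], [0, 0, 0, 0, 5, 0], [0, 0, 0, 0, 0, 5]]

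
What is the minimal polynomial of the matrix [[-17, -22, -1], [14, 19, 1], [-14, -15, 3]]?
The characteristic polynomial factors as (x - 4)^2(x + 3). The minimal polynomial is ∏(x - λ)^{k_λ} where k_λ is the size of the largest Jordan block at λ.

For λ = -3: rank(A + 3I) = 2, and the largest Jordan block has size 1 (the smallest k with rank((A + 3I)^k) = rank((A + 3I)^(k+1))).
For λ = 4: rank(A - 4I) = 2, and the largest Jordan block has size 2 (the smallest k with rank((A - 4I)^k) = rank((A - 4I)^(k+1))).

So m_A(x) = (x - 4)^2(x + 3).

m_A(x) = (x - 4)^2(x + 3)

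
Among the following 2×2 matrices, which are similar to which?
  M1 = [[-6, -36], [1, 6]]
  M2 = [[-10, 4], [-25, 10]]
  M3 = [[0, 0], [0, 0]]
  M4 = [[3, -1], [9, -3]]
Characteristic polynomials: χ_{M1} = x^2, χ_{M2} = x^2, χ_{M3} = x^2, χ_{M4} = x^2.

{M1, M2, M4}: invariant factors x^2.

{M3}: invariant factors x, x.

Matrices are similar if and only if their invariant-factor lists agree; the partition into similarity classes is {M1, M2, M4}, {M3}.

2 classes: {M1, M2, M4}, {M3}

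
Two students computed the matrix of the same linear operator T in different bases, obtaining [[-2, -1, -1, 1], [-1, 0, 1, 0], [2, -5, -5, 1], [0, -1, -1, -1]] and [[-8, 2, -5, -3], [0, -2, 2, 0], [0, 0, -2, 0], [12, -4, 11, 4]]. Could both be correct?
Yes.

Two matrices over a field are similar if and only if they have the same invariant factors.

Both A and B have characteristic polynomial (x + 2)^4 and minimal polynomial (x + 2)^3. Computing further, both have invariant factors x + 2, (x + 2)^3. Hence A and B are similar.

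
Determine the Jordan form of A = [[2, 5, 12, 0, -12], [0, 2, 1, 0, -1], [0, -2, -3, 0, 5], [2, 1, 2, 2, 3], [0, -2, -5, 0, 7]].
J = [[2, 1, 0, 0, 0], [0, 2, 1, 0, 0], [0, 0, 2, 0, 0], [0, 0, 0, 2, 1], [0, 0, 0, 0, 2]]

The characteristic polynomial is det(xI - A) = (x - 2)^5, so the eigenvalues are 2 (algebraic multiplicity 5).

For λ = 2: rank(A - 2I) = 3, rank((A - 2I)^2) = 1, rank((A - 2I)^3) = 0. The eigenspace has dimension 5 - 3 = 2, so there are 2 Jordan blocks; the rank sequence gives block sizes [3, 2].

Assembling the blocks gives the Jordan form J above.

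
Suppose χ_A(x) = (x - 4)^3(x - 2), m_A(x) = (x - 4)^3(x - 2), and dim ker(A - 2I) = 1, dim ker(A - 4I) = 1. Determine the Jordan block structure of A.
λ = 2: algebraic multiplicity 1 (exponent in χ_A), largest block size 1 (exponent in m_A), 1 block (geometric multiplicity). This forces block sizes [1].
λ = 4: algebraic multiplicity 3 (exponent in χ_A), largest block size 3 (exponent in m_A), 1 block (geometric multiplicity). This forces block sizes [3].

Jordan blocks: (2, 1), (4, 3)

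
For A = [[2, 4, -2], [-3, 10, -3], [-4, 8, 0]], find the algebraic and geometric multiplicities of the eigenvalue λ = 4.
algebraic multiplicity 3, geometric multiplicity 2

The characteristic polynomial is (x - 4)^3, so the factor x - 4 appears with exponent 3: the algebraic multiplicity is 3.

rank(A - 4I) = 1, so the eigenspace has dimension 3 - 1 = 2: the geometric multiplicity is 2.

Since 2 < 3, A is not diagonalizable.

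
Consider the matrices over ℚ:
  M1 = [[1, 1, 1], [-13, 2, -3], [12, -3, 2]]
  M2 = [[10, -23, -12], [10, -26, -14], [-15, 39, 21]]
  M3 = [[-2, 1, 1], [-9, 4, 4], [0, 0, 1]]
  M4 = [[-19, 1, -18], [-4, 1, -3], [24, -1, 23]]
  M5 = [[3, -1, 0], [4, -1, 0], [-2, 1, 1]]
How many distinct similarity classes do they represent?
3 classes: {M1, M2, M4}, {M3}, {M5}

Characteristic polynomials: χ_{M1} = x^2(x - 5), χ_{M2} = x^2(x - 5), χ_{M3} = (x - 1)^3, χ_{M4} = x^2(x - 5), χ_{M5} = (x - 1)^3.

{M1, M2, M4}: invariant factors x^2(x - 5).

{M3}: invariant factors (x - 1)^3.

{M5}: invariant factors x - 1, (x - 1)^2.

Matrices are similar if and only if their invariant-factor lists agree; the partition into similarity classes is {M1, M2, M4}, {M3}, {M5}.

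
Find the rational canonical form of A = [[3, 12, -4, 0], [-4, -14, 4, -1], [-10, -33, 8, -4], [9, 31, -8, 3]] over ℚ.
The invariant factors of A (the non-unit diagonal entries of the Smith normal form of xI - A over ℚ[x]) are x(x^3 + 5), each dividing the next. The characteristic polynomial is their product, x(x^3 + 5).

The rational canonical form is the block-diagonal matrix of companion matrices C(f_i):
R = [[0, 0, 0, 0], [1, 0, 0, -5], [0, 1, 0, 0], [0, 0, 1, 0]].

Note the characteristic polynomial does not split into linear factors over ℚ, so A has no Jordan form over ℚ; the rational canonical form exists over any field.

R = [[0, 0, 0, 0], [1, 0, 0, -5], [0, 1, 0, 0], [0, 0, 1, 0]]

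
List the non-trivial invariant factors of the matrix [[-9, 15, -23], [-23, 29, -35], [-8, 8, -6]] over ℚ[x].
(x - 6)^2(x - 2)

The Jordan structure of A has elementary divisors (x - 2), (x - 6)^2. Arranging the block sizes at each eigenvalue in decreasing order and taking row products gives the invariant factors.

Invariant factors (smallest first, each dividing the next): (x - 6)^2(x - 2).

Check: the last factor (x - 6)^2(x - 2) is the minimal polynomial, and the product (x - 6)^2(x - 2) is the characteristic polynomial.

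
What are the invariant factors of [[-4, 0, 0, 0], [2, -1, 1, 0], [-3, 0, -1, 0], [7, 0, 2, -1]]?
x + 1, (x + 1)^2(x + 4)

The Jordan structure of A has elementary divisors (x + 4), (x + 1)^2, (x + 1). Arranging the block sizes at each eigenvalue in decreasing order and taking row products gives the invariant factors.

Invariant factors (smallest first, each dividing the next): x + 1, (x + 1)^2(x + 4).

Check: the last factor (x + 1)^2(x + 4) is the minimal polynomial, and the product (x + 1)^3(x + 4) is the characteristic polynomial.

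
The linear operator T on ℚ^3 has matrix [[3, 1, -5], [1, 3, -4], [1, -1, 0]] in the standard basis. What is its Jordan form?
J = [[1, 1, 0], [0, 1, 0], [0, 0, 4]]

The characteristic polynomial is det(xI - A) = (x - 4)(x - 1)^2, so the eigenvalues are 1 (algebraic multiplicity 2), 4 (algebraic multiplicity 1).

For λ = 1: rank(A - I) = 2, rank((A - I)^2) = 1. The eigenspace has dimension 3 - 2 = 1, so there is 1 Jordan block; the rank sequence gives block sizes [2].

For λ = 4: algebraic multiplicity 1 gives one 1×1 block.

Assembling the blocks gives the Jordan form J above.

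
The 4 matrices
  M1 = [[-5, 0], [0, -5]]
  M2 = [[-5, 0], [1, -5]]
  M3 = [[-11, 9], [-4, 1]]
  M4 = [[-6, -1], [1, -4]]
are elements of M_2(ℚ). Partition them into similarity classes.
2 classes: {M1}, {M2, M3, M4}

Characteristic polynomials: χ_{M1} = (x + 5)^2, χ_{M2} = (x + 5)^2, χ_{M3} = (x + 5)^2, χ_{M4} = (x + 5)^2.

{M1}: invariant factors x + 5, x + 5.

{M2, M3, M4}: invariant factors (x + 5)^2.

Matrices are similar if and only if their invariant-factor lists agree; the partition into similarity classes is {M1}, {M2, M3, M4}.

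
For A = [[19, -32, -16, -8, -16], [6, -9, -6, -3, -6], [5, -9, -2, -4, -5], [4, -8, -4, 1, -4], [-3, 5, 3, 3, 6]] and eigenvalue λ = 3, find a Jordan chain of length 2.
v_1 = [[3, 1, 1, 0, 0]]^T, v_2 = [[0, 0, 1, 0, -1]]^T

We seek v_1 ∈ ker((A - 3I)^2) \ ker(A - 3I), then set v_{i+1} = (A - 3I) v_i.

One such chain is v_1 = [[3, 1, 1, 0, 0]]^T, v_2 = [[0, 0, 1, 0, -1]]^T. Check: (A - 3I) v_2 = [[0, 0, 0, 0, 0]]^T = 0.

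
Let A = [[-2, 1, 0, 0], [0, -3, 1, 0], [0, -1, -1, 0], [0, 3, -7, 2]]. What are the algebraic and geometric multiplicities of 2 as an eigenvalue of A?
The characteristic polynomial is (x - 2)(x + 2)^3, so the factor x - 2 appears with exponent 1: the algebraic multiplicity is 1.

rank(A - 2I) = 3, so the eigenspace has dimension 4 - 3 = 1: the geometric multiplicity is 1.

algebraic multiplicity 1, geometric multiplicity 1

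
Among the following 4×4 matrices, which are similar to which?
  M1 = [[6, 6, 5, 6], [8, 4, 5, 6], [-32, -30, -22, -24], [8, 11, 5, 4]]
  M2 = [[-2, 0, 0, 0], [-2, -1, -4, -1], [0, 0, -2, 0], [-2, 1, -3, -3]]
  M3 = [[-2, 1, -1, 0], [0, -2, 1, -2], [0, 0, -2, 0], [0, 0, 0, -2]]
1 class: {M1, M2, M3}

Characteristic polynomials: χ_{M1} = (x + 2)^4, χ_{M2} = (x + 2)^4, χ_{M3} = (x + 2)^4.

{M1, M2, M3}: invariant factors x + 2, (x + 2)^3.

Matrices are similar if and only if their invariant-factor lists agree; the partition into similarity classes is {M1, M2, M3}.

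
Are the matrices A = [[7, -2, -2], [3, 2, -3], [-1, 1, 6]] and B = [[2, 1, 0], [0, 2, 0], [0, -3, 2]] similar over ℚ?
trace(A) = 15 but trace(B) = 6. The trace is a similarity invariant, so A and B are not similar.

No.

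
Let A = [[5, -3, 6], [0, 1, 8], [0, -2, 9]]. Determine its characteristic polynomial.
xI - A = [[x - 5, 3, -6], [0, x - 1, -8], [0, 2, x - 9]].

Expanding det(xI - A) along the first row:
det(xI - A) = + (x - 5)·det([[x - 1, -8], [2, x - 9]]) - (3)·det([[0, -8], [0, x - 9]]) + (-6)·det([[0, x - 1], [0, 2]]).

Evaluating gives χ_A(x) = x^3 - 15x^2 + 75x - 125 = (x - 5)^3.

χ_A(x) = (x - 5)^3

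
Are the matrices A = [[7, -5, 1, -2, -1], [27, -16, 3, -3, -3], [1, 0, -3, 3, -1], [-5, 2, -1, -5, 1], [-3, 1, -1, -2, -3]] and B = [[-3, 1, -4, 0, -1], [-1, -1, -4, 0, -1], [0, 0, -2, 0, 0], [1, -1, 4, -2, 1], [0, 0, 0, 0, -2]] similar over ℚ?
trace(A) = -20 but trace(B) = -10. The trace is a similarity invariant, so A and B are not similar.

No.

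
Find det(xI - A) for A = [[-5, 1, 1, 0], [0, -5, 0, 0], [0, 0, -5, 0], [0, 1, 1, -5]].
xI - A = [[x + 5, -1, -1, 0], [0, x + 5, 0, 0], [0, 0, x + 5, 0], [0, -1, -1, x + 5]].

Expanding det(xI - A) along the first row:
det(xI - A) = + (x + 5)·det([[x + 5, 0, 0], [0, x + 5, 0], [-1, -1, x + 5]]) - (-1)·det([[0, 0, 0], [0, x + 5, 0], [0, -1, x + 5]]) + (-1)·det([[0, x + 5, 0], [0, 0, 0], [0, -1, x + 5]]) - (0)·det([[0, x + 5, 0], [0, 0, x + 5], [0, -1, -1]]).

Evaluating gives χ_A(x) = x^4 + 20x^3 + 150x^2 + 500x + 625 = (x + 5)^4.

χ_A(x) = (x + 5)^4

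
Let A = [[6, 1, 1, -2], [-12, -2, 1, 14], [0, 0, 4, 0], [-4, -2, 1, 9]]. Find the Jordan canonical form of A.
The characteristic polynomial is det(xI - A) = (x - 5)(x - 4)^3, so the eigenvalues are 4 (algebraic multiplicity 3), 5 (algebraic multiplicity 1).

For λ = 4: rank(A - 4I) = 3, rank((A - 4I)^2) = 2, rank((A - 4I)^3) = 1. The eigenspace has dimension 4 - 3 = 1, so there is 1 Jordan block; the rank sequence gives block sizes [3].

For λ = 5: algebraic multiplicity 1 gives one 1×1 block.

Assembling the blocks gives the Jordan form J above.

J = [[4, 1, 0, 0], [0, 4, 1, 0], [0, 0, 4, 0], [0, 0, 0, 5]]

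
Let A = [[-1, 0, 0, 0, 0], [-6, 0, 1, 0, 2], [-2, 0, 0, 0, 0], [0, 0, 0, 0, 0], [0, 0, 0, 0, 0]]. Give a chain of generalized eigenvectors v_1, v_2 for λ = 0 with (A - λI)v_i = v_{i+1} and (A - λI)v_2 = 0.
v_1 = [[0, 2, 1, 0, 0]]^T, v_2 = [[0, 1, 0, 0, 0]]^T

We seek v_1 ∈ ker(A^2) \ ker(A), then set v_{i+1} = A v_i.

One such chain is v_1 = [[0, 2, 1, 0, 0]]^T, v_2 = [[0, 1, 0, 0, 0]]^T. Check: A v_2 = [[0, 0, 0, 0, 0]]^T = 0.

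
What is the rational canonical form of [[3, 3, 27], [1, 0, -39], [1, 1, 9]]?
The invariant factors of A (the non-unit diagonal entries of the Smith normal form of xI - A over ℚ[x]) are x(x - 6)^2, each dividing the next. The characteristic polynomial is their product, x(x - 6)^2.

The rational canonical form is the block-diagonal matrix of companion matrices C(f_i):
R = [[0, 0, 0], [1, 0, -36], [0, 1, 12]].

R = [[0, 0, 0], [1, 0, -36], [0, 1, 12]]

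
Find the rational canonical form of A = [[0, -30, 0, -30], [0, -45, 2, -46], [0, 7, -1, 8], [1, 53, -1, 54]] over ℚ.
The invariant factors of A (the non-unit diagonal entries of the Smith normal form of xI - A over ℚ[x]) are (x - 5)(x - 1)(x^2 - 2x + 6), each dividing the next. The characteristic polynomial is their product, (x - 5)(x - 1)(x^2 - 2x + 6).

The rational canonical form is the block-diagonal matrix of companion matrices C(f_i):
R = [[0, 0, 0, -30], [1, 0, 0, 46], [0, 1, 0, -23], [0, 0, 1, 8]].

Note the characteristic polynomial does not split into linear factors over ℚ, so A has no Jordan form over ℚ; the rational canonical form exists over any field.

R = [[0, 0, 0, -30], [1, 0, 0, 46], [0, 1, 0, -23], [0, 0, 1, 8]]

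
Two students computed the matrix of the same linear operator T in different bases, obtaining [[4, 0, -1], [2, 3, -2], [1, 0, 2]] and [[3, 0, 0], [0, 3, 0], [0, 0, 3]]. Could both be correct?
Both have characteristic polynomial (x - 3)^3, but the minimal polynomial of A is (x - 3)^2 while the minimal polynomial of B is x - 3. The minimal polynomial is a similarity invariant, so A and B are not similar.

No.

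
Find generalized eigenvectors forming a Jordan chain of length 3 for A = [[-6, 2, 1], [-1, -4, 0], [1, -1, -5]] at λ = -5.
v_1 = [[-1, 0, -1]]^T, v_2 = [[0, 1, -1]]^T, v_3 = [[1, 1, -1]]^T

We seek v_1 ∈ ker((A + 5I)^3) \ ker((A + 5I)^2), then set v_{i+1} = (A + 5I) v_i.

One such chain is v_1 = [[-1, 0, -1]]^T, v_2 = [[0, 1, -1]]^T, v_3 = [[1, 1, -1]]^T. Check: (A + 5I) v_3 = [[0, 0, 0]]^T = 0.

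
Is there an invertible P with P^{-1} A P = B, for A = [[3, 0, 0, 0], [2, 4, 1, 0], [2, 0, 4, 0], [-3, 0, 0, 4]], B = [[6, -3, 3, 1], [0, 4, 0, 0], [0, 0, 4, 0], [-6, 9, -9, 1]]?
No.

Both have characteristic polynomial (x - 4)^3(x - 3), but the minimal polynomial of A is (x - 4)^2(x - 3) while the minimal polynomial of B is (x - 4)(x - 3). The minimal polynomial is a similarity invariant, so A and B are not similar.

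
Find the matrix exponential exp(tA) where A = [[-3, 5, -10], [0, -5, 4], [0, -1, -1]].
A has Jordan form J = [[-3, 1, 0], [0, -3, 0], [0, 0, -3]] with A = PJP^{-1}, so e^{tA} = P e^{tJ} P^{-1}.

For a Jordan block J_k(λ), e^{tJ_k(λ)} = e^{λt} · (I + tN + t^2 N^2/2! + ... + t^{k-1} N^{k-1}/(k-1)!) where N is the nilpotent superdiagonal part.

Assembling the blocks and conjugating back gives the entries of e^{tA} as shown above.

e^{tA} = [[e^{-3*t}, 5*t*e^{-3*t}, -10*t*e^{-3*t}], [0, (1 - 2*t)*e^{-3*t}, 4*t*e^{-3*t}], [0, -t*e^{-3*t}, (2*t + 1)*e^{-3*t}]]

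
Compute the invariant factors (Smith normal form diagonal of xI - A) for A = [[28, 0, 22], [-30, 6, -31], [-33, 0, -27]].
The Jordan structure of A has elementary divisors (x + 5), (x - 6)^2. Arranging the block sizes at each eigenvalue in decreasing order and taking row products gives the invariant factors.

Invariant factors (smallest first, each dividing the next): (x - 6)^2(x + 5).

Check: the last factor (x - 6)^2(x + 5) is the minimal polynomial, and the product (x - 6)^2(x + 5) is the characteristic polynomial.

(x - 6)^2(x + 5)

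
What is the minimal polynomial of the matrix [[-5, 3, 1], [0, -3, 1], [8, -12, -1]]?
The characteristic polynomial factors as (x + 3)^3. The minimal polynomial is ∏(x - λ)^{k_λ} where k_λ is the size of the largest Jordan block at λ.

For λ = -3: rank(A + 3I) = 2, and the largest Jordan block has size 3 (the smallest k with rank((A + 3I)^k) = rank((A + 3I)^(k+1))).

So m_A(x) = (x + 3)^3.

m_A(x) = (x + 3)^3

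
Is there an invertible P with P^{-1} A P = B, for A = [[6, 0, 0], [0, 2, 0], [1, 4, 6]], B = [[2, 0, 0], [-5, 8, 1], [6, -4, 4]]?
Yes.

Two matrices over a field are similar if and only if they have the same invariant factors.

Both A and B have characteristic polynomial (x - 6)^2(x - 2) and minimal polynomial (x - 6)^2(x - 2). Computing further, both have invariant factors (x - 6)^2(x - 2). Hence A and B are similar.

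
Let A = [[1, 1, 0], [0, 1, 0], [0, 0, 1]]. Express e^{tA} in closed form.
e^{tA} = [[e^{t}, t*e^{t}, 0], [0, e^{t}, 0], [0, 0, e^{t}]]

A has Jordan form J = [[1, 1, 0], [0, 1, 0], [0, 0, 1]] with A = PJP^{-1}, so e^{tA} = P e^{tJ} P^{-1}.

For a Jordan block J_k(λ), e^{tJ_k(λ)} = e^{λt} · (I + tN + t^2 N^2/2! + ... + t^{k-1} N^{k-1}/(k-1)!) where N is the nilpotent superdiagonal part.

Assembling the blocks and conjugating back gives the entries of e^{tA} as shown above.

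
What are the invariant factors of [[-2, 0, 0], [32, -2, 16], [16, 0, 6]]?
The Jordan structure of A has elementary divisors (x + 2), (x + 2), (x - 6). Arranging the block sizes at each eigenvalue in decreasing order and taking row products gives the invariant factors.

Invariant factors (smallest first, each dividing the next): x + 2, (x - 6)(x + 2).

Check: the last factor (x - 6)(x + 2) is the minimal polynomial, and the product (x - 6)(x + 2)^2 is the characteristic polynomial.

x + 2, (x - 6)(x + 2)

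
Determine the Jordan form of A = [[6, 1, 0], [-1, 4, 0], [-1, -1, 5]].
J = [[5, 1, 0], [0, 5, 0], [0, 0, 5]]

The characteristic polynomial is det(xI - A) = (x - 5)^3, so the eigenvalues are 5 (algebraic multiplicity 3).

For λ = 5: rank(A - 5I) = 1, rank((A - 5I)^2) = 0. The eigenspace has dimension 3 - 1 = 2, so there are 2 Jordan blocks; the rank sequence gives block sizes [2, 1].

Assembling the blocks gives the Jordan form J above.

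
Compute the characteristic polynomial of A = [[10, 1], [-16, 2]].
χ_A(x) = (x - 6)^2

xI - A = [[x - 10, -1], [16, x - 2]].

Expanding det(xI - A) along the first row:
det(xI - A) = + (x - 10)·det([[x - 2]]) - (-1)·det([[16]]).

Evaluating gives χ_A(x) = x^2 - 12x + 36 = (x - 6)^2.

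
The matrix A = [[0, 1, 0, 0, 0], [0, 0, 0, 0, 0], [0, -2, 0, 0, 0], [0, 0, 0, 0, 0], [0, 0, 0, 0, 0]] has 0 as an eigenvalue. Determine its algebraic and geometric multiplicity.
The characteristic polynomial is x^5, so the factor x appears with exponent 5: the algebraic multiplicity is 5.

rank(A) = 1, so the eigenspace has dimension 5 - 1 = 4: the geometric multiplicity is 4.

Since 4 < 5, A is not diagonalizable.

algebraic multiplicity 5, geometric multiplicity 4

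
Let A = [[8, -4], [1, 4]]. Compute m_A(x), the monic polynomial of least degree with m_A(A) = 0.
The characteristic polynomial factors as (x - 6)^2. The minimal polynomial is ∏(x - λ)^{k_λ} where k_λ is the size of the largest Jordan block at λ.

For λ = 6: rank(A - 6I) = 1, and the largest Jordan block has size 2 (the smallest k with rank((A - 6I)^k) = rank((A - 6I)^(k+1))).

So m_A(x) = (x - 6)^2.

m_A(x) = (x - 6)^2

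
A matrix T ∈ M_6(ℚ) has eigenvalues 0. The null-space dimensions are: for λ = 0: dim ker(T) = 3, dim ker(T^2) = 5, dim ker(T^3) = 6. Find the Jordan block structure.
λ = 0: successive nullity increments [3, 2, 1] count blocks of size ≥ k; block sizes are [3, 2, 1].

Jordan blocks: (0, 3), (0, 2), (0, 1)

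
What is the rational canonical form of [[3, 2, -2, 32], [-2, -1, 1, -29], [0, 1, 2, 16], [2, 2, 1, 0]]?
The invariant factors of A (the non-unit diagonal entries of the Smith normal form of xI - A over ℚ[x]) are x - 3, (x - 3)^2(x + 5), each dividing the next. The characteristic polynomial is their product, (x - 3)^3(x + 5).

The rational canonical form is the block-diagonal matrix of companion matrices C(f_i):
R = [[3, 0, 0, 0], [0, 0, 0, -45], [0, 1, 0, 21], [0, 0, 1, 1]].

R = [[3, 0, 0, 0], [0, 0, 0, -45], [0, 1, 0, 21], [0, 0, 1, 1]]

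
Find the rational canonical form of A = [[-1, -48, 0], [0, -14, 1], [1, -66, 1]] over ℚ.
R = [[0, 0, -100], [1, 0, -65], [0, 1, -14]]

The invariant factors of A (the non-unit diagonal entries of the Smith normal form of xI - A over ℚ[x]) are (x + 4)(x + 5)^2, each dividing the next. The characteristic polynomial is their product, (x + 4)(x + 5)^2.

The rational canonical form is the block-diagonal matrix of companion matrices C(f_i):
R = [[0, 0, -100], [1, 0, -65], [0, 1, -14]].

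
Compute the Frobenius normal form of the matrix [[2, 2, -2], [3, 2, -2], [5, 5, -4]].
The invariant factors of A (the non-unit diagonal entries of the Smith normal form of xI - A over ℚ[x]) are x^3 + 2x + 2, each dividing the next. The characteristic polynomial is their product, x^3 + 2x + 2.

The rational canonical form is the block-diagonal matrix of companion matrices C(f_i):
R = [[0, 0, -2], [1, 0, -2], [0, 1, 0]].

Note the characteristic polynomial does not split into linear factors over ℚ, so A has no Jordan form over ℚ; the rational canonical form exists over any field.

R = [[0, 0, -2], [1, 0, -2], [0, 1, 0]]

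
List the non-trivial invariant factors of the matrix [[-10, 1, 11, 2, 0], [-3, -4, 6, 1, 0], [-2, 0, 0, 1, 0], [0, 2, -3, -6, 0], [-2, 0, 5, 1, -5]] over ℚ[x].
The Jordan structure of A has elementary divisors (x + 5)^2, (x + 5)^2, (x + 5). Arranging the block sizes at each eigenvalue in decreasing order and taking row products gives the invariant factors.

Invariant factors (smallest first, each dividing the next): x + 5, (x + 5)^2, (x + 5)^2.

Check: the last factor (x + 5)^2 is the minimal polynomial, and the product (x + 5)^5 is the characteristic polynomial.

x + 5, (x + 5)^2, (x + 5)^2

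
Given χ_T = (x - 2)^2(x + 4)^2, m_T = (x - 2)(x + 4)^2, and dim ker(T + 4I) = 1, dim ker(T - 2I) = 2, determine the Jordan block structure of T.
Jordan blocks: (-4, 2), (2, 1), (2, 1)

λ = -4: algebraic multiplicity 2 (exponent in χ_T), largest block size 2 (exponent in m_T), 1 block (geometric multiplicity). This forces block sizes [2].
λ = 2: algebraic multiplicity 2 (exponent in χ_T), largest block size 1 (exponent in m_T), 2 blocks (geometric multiplicity). These force block sizes [1, 1].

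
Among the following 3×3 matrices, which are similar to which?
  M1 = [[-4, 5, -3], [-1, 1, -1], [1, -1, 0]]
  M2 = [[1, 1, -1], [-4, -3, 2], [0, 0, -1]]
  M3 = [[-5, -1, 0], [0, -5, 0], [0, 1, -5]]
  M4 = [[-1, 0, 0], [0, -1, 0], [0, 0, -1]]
4 classes: {M1}, {M2}, {M3}, {M4}

Characteristic polynomials: χ_{M1} = (x + 1)^3, χ_{M2} = (x + 1)^3, χ_{M3} = (x + 5)^3, χ_{M4} = (x + 1)^3.

{M1}: invariant factors (x + 1)^3.

{M2}: invariant factors x + 1, (x + 1)^2.

{M3}: invariant factors x + 5, (x + 5)^2.

{M4}: invariant factors x + 1, x + 1, x + 1.

Matrices are similar if and only if their invariant-factor lists agree; the partition into similarity classes is {M1}, {M2}, {M3}, {M4}.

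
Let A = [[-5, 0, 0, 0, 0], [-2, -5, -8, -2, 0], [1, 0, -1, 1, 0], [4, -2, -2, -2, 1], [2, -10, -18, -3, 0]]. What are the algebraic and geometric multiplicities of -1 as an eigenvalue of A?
The characteristic polynomial is (x + 1)^3(x + 5)^2, so the factor x + 1 appears with exponent 3: the algebraic multiplicity is 3.

rank(A + I) = 4, so the eigenspace has dimension 5 - 4 = 1: the geometric multiplicity is 1.

Since 1 < 3, A is not diagonalizable.

algebraic multiplicity 3, geometric multiplicity 1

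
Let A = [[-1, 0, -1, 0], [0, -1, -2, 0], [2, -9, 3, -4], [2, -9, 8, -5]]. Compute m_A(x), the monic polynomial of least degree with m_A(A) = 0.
The characteristic polynomial factors as (x + 1)^4. The minimal polynomial is ∏(x - λ)^{k_λ} where k_λ is the size of the largest Jordan block at λ.

For λ = -1: rank(A + I) = 2, and the largest Jordan block has size 3 (the smallest k with rank((A + I)^k) = rank((A + I)^(k+1))).

So m_A(x) = (x + 1)^3.

m_A(x) = (x + 1)^3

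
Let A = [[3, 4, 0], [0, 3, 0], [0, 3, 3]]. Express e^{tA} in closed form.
e^{tA} = [[e^{3*t}, 4*t*e^{3*t}, 0], [0, e^{3*t}, 0], [0, 3*t*e^{3*t}, e^{3*t}]]

A has Jordan form J = [[3, 1, 0], [0, 3, 0], [0, 0, 3]] with A = PJP^{-1}, so e^{tA} = P e^{tJ} P^{-1}.

For a Jordan block J_k(λ), e^{tJ_k(λ)} = e^{λt} · (I + tN + t^2 N^2/2! + ... + t^{k-1} N^{k-1}/(k-1)!) where N is the nilpotent superdiagonal part.

Assembling the blocks and conjugating back gives the entries of e^{tA} as shown above.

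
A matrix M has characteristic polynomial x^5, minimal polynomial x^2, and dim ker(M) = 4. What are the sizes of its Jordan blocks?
λ = 0: algebraic multiplicity 5 (exponent in χ_M), largest block size 2 (exponent in m_M), 4 blocks (geometric multiplicity). These force block sizes [2, 1, 1, 1].

Jordan blocks: (0, 2), (0, 1), (0, 1), (0, 1)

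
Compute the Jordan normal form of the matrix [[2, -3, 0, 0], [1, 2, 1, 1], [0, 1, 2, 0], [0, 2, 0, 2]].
The characteristic polynomial is det(xI - A) = (x - 2)^4, so the eigenvalues are 2 (algebraic multiplicity 4).

For λ = 2: rank(A - 2I) = 2, rank((A - 2I)^2) = 1, rank((A - 2I)^3) = 0. The eigenspace has dimension 4 - 2 = 2, so there are 2 Jordan blocks; the rank sequence gives block sizes [3, 1].

Assembling the blocks gives the Jordan form J above.

J = [[2, 1, 0, 0], [0, 2, 1, 0], [0, 0, 2, 0], [0, 0, 0, 2]]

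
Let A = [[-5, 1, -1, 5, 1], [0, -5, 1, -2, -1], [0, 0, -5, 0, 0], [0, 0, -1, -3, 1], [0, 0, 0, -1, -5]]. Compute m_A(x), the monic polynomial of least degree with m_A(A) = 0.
The characteristic polynomial factors as (x + 4)^2(x + 5)^3. The minimal polynomial is ∏(x - λ)^{k_λ} where k_λ is the size of the largest Jordan block at λ.

For λ = -5: rank(A + 5I) = 3, and the largest Jordan block has size 2 (the smallest k with rank((A + 5I)^k) = rank((A + 5I)^(k+1))).
For λ = -4: rank(A + 4I) = 4, and the largest Jordan block has size 2 (the smallest k with rank((A + 4I)^k) = rank((A + 4I)^(k+1))).

So m_A(x) = (x + 4)^2(x + 5)^2.

m_A(x) = (x + 4)^2(x + 5)^2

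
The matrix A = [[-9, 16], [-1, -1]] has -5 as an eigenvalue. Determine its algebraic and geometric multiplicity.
The characteristic polynomial is (x + 5)^2, so the factor x + 5 appears with exponent 2: the algebraic multiplicity is 2.

rank(A + 5I) = 1, so the eigenspace has dimension 2 - 1 = 1: the geometric multiplicity is 1.

Since 1 < 2, A is not diagonalizable.

algebraic multiplicity 2, geometric multiplicity 1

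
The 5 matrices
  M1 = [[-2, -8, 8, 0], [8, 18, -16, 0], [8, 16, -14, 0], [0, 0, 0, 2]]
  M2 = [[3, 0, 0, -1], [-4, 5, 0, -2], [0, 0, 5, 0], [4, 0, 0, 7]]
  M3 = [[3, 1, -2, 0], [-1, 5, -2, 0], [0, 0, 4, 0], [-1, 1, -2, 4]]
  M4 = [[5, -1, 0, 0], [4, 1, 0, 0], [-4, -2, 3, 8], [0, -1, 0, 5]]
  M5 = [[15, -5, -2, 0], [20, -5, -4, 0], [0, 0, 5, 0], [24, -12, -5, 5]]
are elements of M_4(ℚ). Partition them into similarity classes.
Characteristic polynomials: χ_{M1} = (x - 2)^3(x + 2), χ_{M2} = (x - 5)^4, χ_{M3} = (x - 4)^4, χ_{M4} = (x - 5)(x - 3)^3, χ_{M5} = (x - 5)^4.

{M1}: invariant factors x - 2, x - 2, (x - 2)(x + 2).

{M2}: invariant factors x - 5, x - 5, (x - 5)^2.

{M3}: invariant factors x - 4, x - 4, (x - 4)^2.

{M4}: invariant factors x - 3, (x - 5)(x - 3)^2.

{M5}: invariant factors (x - 5)^2, (x - 5)^2.

Matrices are similar if and only if their invariant-factor lists agree; the partition into similarity classes is {M1}, {M2}, {M3}, {M4}, {M5}.

5 classes: {M1}, {M2}, {M3}, {M4}, {M5}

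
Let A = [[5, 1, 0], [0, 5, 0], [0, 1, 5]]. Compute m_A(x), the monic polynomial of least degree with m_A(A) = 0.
m_A(x) = (x - 5)^2

The characteristic polynomial factors as (x - 5)^3. The minimal polynomial is ∏(x - λ)^{k_λ} where k_λ is the size of the largest Jordan block at λ.

For λ = 5: rank(A - 5I) = 1, and the largest Jordan block has size 2 (the smallest k with rank((A - 5I)^k) = rank((A - 5I)^(k+1))).

So m_A(x) = (x - 5)^2.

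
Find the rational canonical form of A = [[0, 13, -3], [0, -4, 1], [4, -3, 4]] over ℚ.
R = [[0, 0, 4], [1, 0, 1], [0, 1, 0]]

The invariant factors of A (the non-unit diagonal entries of the Smith normal form of xI - A over ℚ[x]) are x^3 - x - 4, each dividing the next. The characteristic polynomial is their product, x^3 - x - 4.

The rational canonical form is the block-diagonal matrix of companion matrices C(f_i):
R = [[0, 0, 4], [1, 0, 1], [0, 1, 0]].

Note the characteristic polynomial does not split into linear factors over ℚ, so A has no Jordan form over ℚ; the rational canonical form exists over any field.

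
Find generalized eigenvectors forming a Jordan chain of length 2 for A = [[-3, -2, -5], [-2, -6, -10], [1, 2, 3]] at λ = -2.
We seek v_1 ∈ ker((A + 2I)^2) \ ker(A + 2I), then set v_{i+1} = (A + 2I) v_i.

One such chain is v_1 = [[0, 2, -1]]^T, v_2 = [[1, 2, -1]]^T. Check: (A + 2I) v_2 = [[0, 0, 0]]^T = 0.

v_1 = [[0, 2, -1]]^T, v_2 = [[1, 2, -1]]^T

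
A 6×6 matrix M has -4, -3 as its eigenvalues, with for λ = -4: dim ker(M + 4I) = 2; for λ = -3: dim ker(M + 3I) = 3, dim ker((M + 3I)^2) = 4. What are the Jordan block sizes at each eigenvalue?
λ = -4: successive nullity increments [2] count blocks of size ≥ k; block sizes are [1, 1].
λ = -3: successive nullity increments [3, 1] count blocks of size ≥ k; block sizes are [2, 1, 1].

Jordan blocks: (-4, 1), (-4, 1), (-3, 2), (-3, 1), (-3, 1)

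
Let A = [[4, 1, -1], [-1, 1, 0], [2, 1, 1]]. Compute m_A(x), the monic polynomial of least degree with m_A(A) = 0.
The characteristic polynomial factors as (x - 2)^3. The minimal polynomial is ∏(x - λ)^{k_λ} where k_λ is the size of the largest Jordan block at λ.

For λ = 2: rank(A - 2I) = 2, and the largest Jordan block has size 3 (the smallest k with rank((A - 2I)^k) = rank((A - 2I)^(k+1))).

So m_A(x) = (x - 2)^3.

m_A(x) = (x - 2)^3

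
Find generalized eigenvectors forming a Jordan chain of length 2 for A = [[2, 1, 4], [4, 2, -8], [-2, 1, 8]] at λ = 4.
v_1 = [[2, 1, 1]]^T, v_2 = [[1, -2, 1]]^T

We seek v_1 ∈ ker((A - 4I)^2) \ ker(A - 4I), then set v_{i+1} = (A - 4I) v_i.

One such chain is v_1 = [[2, 1, 1]]^T, v_2 = [[1, -2, 1]]^T. Check: (A - 4I) v_2 = [[0, 0, 0]]^T = 0.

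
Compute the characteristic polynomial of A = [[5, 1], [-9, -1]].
χ_A(x) = (x - 2)^2

xI - A = [[x - 5, -1], [9, x + 1]].

Expanding det(xI - A) along the first row:
det(xI - A) = + (x - 5)·det([[x + 1]]) - (-1)·det([[9]]).

Evaluating gives χ_A(x) = x^2 - 4x + 4 = (x - 2)^2.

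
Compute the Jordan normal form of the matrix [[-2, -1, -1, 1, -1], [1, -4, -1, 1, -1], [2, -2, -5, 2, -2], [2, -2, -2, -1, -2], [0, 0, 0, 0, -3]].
J = [[-3, 1, 0, 0, 0], [0, -3, 0, 0, 0], [0, 0, -3, 0, 0], [0, 0, 0, -3, 0], [0, 0, 0, 0, -3]]

The characteristic polynomial is det(xI - A) = (x + 3)^5, so the eigenvalues are -3 (algebraic multiplicity 5).

For λ = -3: rank(A + 3I) = 1, rank((A + 3I)^2) = 0. The eigenspace has dimension 5 - 1 = 4, so there are 4 Jordan blocks; the rank sequence gives block sizes [2, 1, 1, 1].

Assembling the blocks gives the Jordan form J above.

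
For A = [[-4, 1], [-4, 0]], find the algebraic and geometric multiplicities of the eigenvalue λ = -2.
algebraic multiplicity 2, geometric multiplicity 1

The characteristic polynomial is (x + 2)^2, so the factor x + 2 appears with exponent 2: the algebraic multiplicity is 2.

rank(A + 2I) = 1, so the eigenspace has dimension 2 - 1 = 1: the geometric multiplicity is 1.

Since 1 < 2, A is not diagonalizable.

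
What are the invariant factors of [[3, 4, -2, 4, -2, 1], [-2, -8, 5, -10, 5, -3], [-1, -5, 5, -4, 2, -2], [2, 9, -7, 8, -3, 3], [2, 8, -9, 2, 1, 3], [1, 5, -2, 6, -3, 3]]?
(x - 2)^3, (x - 2)^3

The Jordan structure of A has elementary divisors (x - 2)^3, (x - 2)^3. Arranging the block sizes at each eigenvalue in decreasing order and taking row products gives the invariant factors.

Invariant factors (smallest first, each dividing the next): (x - 2)^3, (x - 2)^3.

Check: the last factor (x - 2)^3 is the minimal polynomial, and the product (x - 2)^6 is the characteristic polynomial.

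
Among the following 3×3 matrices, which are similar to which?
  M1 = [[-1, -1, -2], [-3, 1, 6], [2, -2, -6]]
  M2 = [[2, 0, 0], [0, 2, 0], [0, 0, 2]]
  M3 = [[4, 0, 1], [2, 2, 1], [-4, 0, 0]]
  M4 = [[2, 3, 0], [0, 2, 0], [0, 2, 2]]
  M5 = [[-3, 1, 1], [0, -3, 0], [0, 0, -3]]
Characteristic polynomials: χ_{M1} = (x + 2)^3, χ_{M2} = (x - 2)^3, χ_{M3} = (x - 2)^3, χ_{M4} = (x - 2)^3, χ_{M5} = (x + 3)^3.

{M1}: invariant factors x + 2, (x + 2)^2.

{M2}: invariant factors x - 2, x - 2, x - 2.

{M3, M4}: invariant factors x - 2, (x - 2)^2.

{M5}: invariant factors x + 3, (x + 3)^2.

Matrices are similar if and only if their invariant-factor lists agree; the partition into similarity classes is {M1}, {M2}, {M3, M4}, {M5}.

4 classes: {M1}, {M2}, {M3, M4}, {M5}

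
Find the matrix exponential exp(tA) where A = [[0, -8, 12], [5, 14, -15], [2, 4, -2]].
A has Jordan form J = [[4, 1, 0], [0, 4, 0], [0, 0, 4]] with A = PJP^{-1}, so e^{tA} = P e^{tJ} P^{-1}.

For a Jordan block J_k(λ), e^{tJ_k(λ)} = e^{λt} · (I + tN + t^2 N^2/2! + ... + t^{k-1} N^{k-1}/(k-1)!) where N is the nilpotent superdiagonal part.

Assembling the blocks and conjugating back gives the entries of e^{tA} as shown above.

e^{tA} = [[(1 - 4*t)*e^{4*t}, -8*t*e^{4*t}, 12*t*e^{4*t}], [5*t*e^{4*t}, (10*t + 1)*e^{4*t}, -15*t*e^{4*t}], [2*t*e^{4*t}, 4*t*e^{4*t}, (1 - 6*t)*e^{4*t}]]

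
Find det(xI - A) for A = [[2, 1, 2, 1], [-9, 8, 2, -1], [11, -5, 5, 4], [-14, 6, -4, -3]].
xI - A = [[x - 2, -1, -2, -1], [9, x - 8, -2, 1], [-11, 5, x - 5, -4], [14, -6, 4, x + 3]].

Expanding det(xI - A) along the first row:
det(xI - A) = + (x - 2)·det([[x - 8, -2, 1], [5, x - 5, -4], [-6, 4, x + 3]]) - (-1)·det([[9, -2, 1], [-11, x - 5, -4], [14, 4, x + 3]]) + (-2)·det([[9, x - 8, 1], [-11, 5, -4], [14, -6, x + 3]]) - (-1)·det([[9, x - 8, -2], [-11, 5, x - 5], [14, -6, 4]]).

Evaluating gives χ_A(x) = x^4 - 12x^3 + 54x^2 - 108x + 81 = (x - 3)^4.

χ_A(x) = (x - 3)^4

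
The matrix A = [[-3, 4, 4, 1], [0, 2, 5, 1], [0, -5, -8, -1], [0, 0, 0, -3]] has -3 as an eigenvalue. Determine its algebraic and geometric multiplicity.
The characteristic polynomial is (x + 3)^4, so the factor x + 3 appears with exponent 4: the algebraic multiplicity is 4.

rank(A + 3I) = 2, so the eigenspace has dimension 4 - 2 = 2: the geometric multiplicity is 2.

Since 2 < 4, A is not diagonalizable.

algebraic multiplicity 4, geometric multiplicity 2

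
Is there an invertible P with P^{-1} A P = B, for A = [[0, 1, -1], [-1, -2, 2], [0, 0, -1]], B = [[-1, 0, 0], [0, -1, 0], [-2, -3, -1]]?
Both have characteristic polynomial (x + 1)^3, but the minimal polynomial of A is (x + 1)^3 while the minimal polynomial of B is (x + 1)^2. The minimal polynomial is a similarity invariant, so A and B are not similar.

No.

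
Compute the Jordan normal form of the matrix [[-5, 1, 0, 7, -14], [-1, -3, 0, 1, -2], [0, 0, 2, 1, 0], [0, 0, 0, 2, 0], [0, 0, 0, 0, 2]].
The characteristic polynomial is det(xI - A) = (x - 2)^3(x + 4)^2, so the eigenvalues are -4 (algebraic multiplicity 2), 2 (algebraic multiplicity 3).

For λ = -4: rank(A + 4I) = 4, rank((A + 4I)^2) = 3. The eigenspace has dimension 5 - 4 = 1, so there is 1 Jordan block; the rank sequence gives block sizes [2].

For λ = 2: rank(A - 2I) = 3, rank((A - 2I)^2) = 2. The eigenspace has dimension 5 - 3 = 2, so there are 2 Jordan blocks; the rank sequence gives block sizes [2, 1].

Assembling the blocks gives the Jordan form J above.

J = [[-4, 1, 0, 0, 0], [0, -4, 0, 0, 0], [0, 0, 2, 1, 0], [0, 0, 0, 2, 0], [0, 0, 0, 0, 2]]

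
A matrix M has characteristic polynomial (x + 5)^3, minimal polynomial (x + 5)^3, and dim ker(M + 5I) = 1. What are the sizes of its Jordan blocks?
Jordan blocks: (-5, 3)

λ = -5: algebraic multiplicity 3 (exponent in χ_M), largest block size 3 (exponent in m_M), 1 block (geometric multiplicity). This forces block sizes [3].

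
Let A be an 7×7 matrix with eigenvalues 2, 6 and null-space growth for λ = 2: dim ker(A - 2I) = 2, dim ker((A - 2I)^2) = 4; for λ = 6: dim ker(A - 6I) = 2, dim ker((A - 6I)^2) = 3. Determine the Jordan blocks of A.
λ = 2: successive nullity increments [2, 2] count blocks of size ≥ k; block sizes are [2, 2].
λ = 6: successive nullity increments [2, 1] count blocks of size ≥ k; block sizes are [2, 1].

Jordan blocks: (2, 2), (2, 2), (6, 2), (6, 1)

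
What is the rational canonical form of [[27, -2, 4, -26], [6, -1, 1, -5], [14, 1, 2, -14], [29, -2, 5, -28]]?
R = [[0, 0, 0, -25], [1, 0, 0, 0], [0, 1, 0, -10], [0, 0, 1, 0]]

The invariant factors of A (the non-unit diagonal entries of the Smith normal form of xI - A over ℚ[x]) are (x^2 + 5)^2, each dividing the next. The characteristic polynomial is their product, (x^2 + 5)^2.

The rational canonical form is the block-diagonal matrix of companion matrices C(f_i):
R = [[0, 0, 0, -25], [1, 0, 0, 0], [0, 1, 0, -10], [0, 0, 1, 0]].

Note the characteristic polynomial does not split into linear factors over ℚ, so A has no Jordan form over ℚ; the rational canonical form exists over any field.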